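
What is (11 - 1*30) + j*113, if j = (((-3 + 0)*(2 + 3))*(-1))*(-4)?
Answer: -6799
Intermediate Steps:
j = -60 (j = (-3*5*(-1))*(-4) = -15*(-1)*(-4) = 15*(-4) = -60)
(11 - 1*30) + j*113 = (11 - 1*30) - 60*113 = (11 - 30) - 6780 = -19 - 6780 = -6799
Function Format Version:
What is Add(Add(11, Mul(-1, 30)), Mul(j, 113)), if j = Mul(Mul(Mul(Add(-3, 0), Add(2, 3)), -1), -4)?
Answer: -6799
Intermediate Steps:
j = -60 (j = Mul(Mul(Mul(-3, 5), -1), -4) = Mul(Mul(-15, -1), -4) = Mul(15, -4) = -60)
Add(Add(11, Mul(-1, 30)), Mul(j, 113)) = Add(Add(11, Mul(-1, 30)), Mul(-60, 113)) = Add(Add(11, -30), -6780) = Add(-19, -6780) = -6799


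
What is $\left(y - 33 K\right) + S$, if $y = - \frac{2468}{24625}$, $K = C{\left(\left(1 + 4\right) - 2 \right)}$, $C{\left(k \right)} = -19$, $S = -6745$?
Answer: $- \frac{150658218}{24625} \approx -6118.1$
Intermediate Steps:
$K = -19$
$y = - \frac{2468}{24625}$ ($y = \left(-2468\right) \frac{1}{24625} = - \frac{2468}{24625} \approx -0.10022$)
$\left(y - 33 K\right) + S = \left(- \frac{2468}{24625} - -627\right) - 6745 = \left(- \frac{2468}{24625} + 627\right) - 6745 = \frac{15437407}{24625} - 6745 = - \frac{150658218}{24625}$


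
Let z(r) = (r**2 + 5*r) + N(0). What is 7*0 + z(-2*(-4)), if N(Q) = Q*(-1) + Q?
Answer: 104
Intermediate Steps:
N(Q) = 0 (N(Q) = -Q + Q = 0)
z(r) = r**2 + 5*r (z(r) = (r**2 + 5*r) + 0 = r**2 + 5*r)
7*0 + z(-2*(-4)) = 7*0 + (-2*(-4))*(5 - 2*(-4)) = 0 + 8*(5 + 8) = 0 + 8*13 = 0 + 104 = 104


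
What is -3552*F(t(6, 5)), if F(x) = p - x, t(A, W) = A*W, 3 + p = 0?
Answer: 117216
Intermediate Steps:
p = -3 (p = -3 + 0 = -3)
F(x) = -3 - x
-3552*F(t(6, 5)) = -3552*(-3 - 6*5) = -3552*(-3 - 1*30) = -3552*(-3 - 30) = -3552*(-33) = 117216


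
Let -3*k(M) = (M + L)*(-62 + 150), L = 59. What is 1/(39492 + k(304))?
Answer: 1/28844 ≈ 3.4669e-5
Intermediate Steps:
k(M) = -5192/3 - 88*M/3 (k(M) = -(M + 59)*(-62 + 150)/3 = -(59 + M)*88/3 = -(5192 + 88*M)/3 = -5192/3 - 88*M/3)
1/(39492 + k(304)) = 1/(39492 + (-5192/3 - 88/3*304)) = 1/(39492 + (-5192/3 - 26752/3)) = 1/(39492 - 10648) = 1/28844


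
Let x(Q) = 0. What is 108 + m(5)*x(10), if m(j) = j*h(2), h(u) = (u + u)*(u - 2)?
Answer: 108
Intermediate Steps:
h(u) = 2*u*(-2 + u) (h(u) = (2*u)*(-2 + u) = 2*u*(-2 + u))
m(j) = 0 (m(j) = j*(2*2*(-2 + 2)) = j*(2*2*0) = j*0 = 0)
108 + m(5)*x(10) = 108 + 0*0 = 108 + 0 = 108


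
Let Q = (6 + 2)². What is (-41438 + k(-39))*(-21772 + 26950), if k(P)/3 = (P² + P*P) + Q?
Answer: -166317360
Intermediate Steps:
Q = 64 (Q = 8² = 64)
k(P) = 192 + 6*P² (k(P) = 3*((P² + P*P) + 64) = 3*((P² + P²) + 64) = 3*(2*P² + 64) = 3*(64 + 2*P²) = 192 + 6*P²)
(-41438 + k(-39))*(-21772 + 26950) = (-41438 + (192 + 6*(-39)²))*(-21772 + 26950) = (-41438 + (192 + 6*1521))*5178 = (-41438 + (192 + 9126))*5178 = (-41438 + 9318)*5178 = -32120*5178 = -166317360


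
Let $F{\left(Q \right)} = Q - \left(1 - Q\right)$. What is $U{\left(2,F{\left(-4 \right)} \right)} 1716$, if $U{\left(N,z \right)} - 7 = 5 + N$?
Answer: $24024$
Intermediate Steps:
$F{\left(Q \right)} = -1 + 2 Q$ ($F{\left(Q \right)} = Q + \left(-1 + Q\right) = -1 + 2 Q$)
$U{\left(N,z \right)} = 12 + N$ ($U{\left(N,z \right)} = 7 + \left(5 + N\right) = 12 + N$)
$U{\left(2,F{\left(-4 \right)} \right)} 1716 = \left(12 + 2\right) 1716 = 14 \cdot 1716 = 24024$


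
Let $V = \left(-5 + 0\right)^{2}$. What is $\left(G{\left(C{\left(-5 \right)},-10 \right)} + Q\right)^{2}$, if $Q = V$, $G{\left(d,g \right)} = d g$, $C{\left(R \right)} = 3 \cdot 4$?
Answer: $9025$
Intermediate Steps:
$C{\left(R \right)} = 12$
$V = 25$ ($V = \left(-5\right)^{2} = 25$)
$Q = 25$
$\left(G{\left(C{\left(-5 \right)},-10 \right)} + Q\right)^{2} = \left(12 \left(-10\right) + 25\right)^{2} = \left(-120 + 25\right)^{2} = \left(-95\right)^{2} = 9025$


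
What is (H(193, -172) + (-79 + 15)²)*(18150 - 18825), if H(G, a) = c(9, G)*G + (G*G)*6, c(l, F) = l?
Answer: -154795725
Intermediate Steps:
H(G, a) = 6*G² + 9*G (H(G, a) = 9*G + (G*G)*6 = 9*G + G²*6 = 9*G + 6*G² = 6*G² + 9*G)
(H(193, -172) + (-79 + 15)²)*(18150 - 18825) = (3*193*(3 + 2*193) + (-79 + 15)²)*(18150 - 18825) = (3*193*(3 + 386) + (-64)²)*(-675) = (3*193*389 + 4096)*(-675) = (225231 + 4096)*(-675) = 229327*(-675) = -154795725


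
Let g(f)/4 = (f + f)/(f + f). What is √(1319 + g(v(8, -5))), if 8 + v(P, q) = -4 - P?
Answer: 21*√3 ≈ 36.373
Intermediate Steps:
v(P, q) = -12 - P (v(P, q) = -8 + (-4 - P) = -12 - P)
g(f) = 4 (g(f) = 4*((f + f)/(f + f)) = 4*((2*f)/((2*f))) = 4*((2*f)*(1/(2*f))) = 4*1 = 4)
√(1319 + g(v(8, -5))) = √(1319 + 4) = √1323 = 21*√3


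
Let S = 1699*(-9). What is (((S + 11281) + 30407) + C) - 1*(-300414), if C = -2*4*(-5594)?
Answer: 371563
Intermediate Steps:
S = -15291
C = 44752 (C = -8*(-5594) = 44752)
(((S + 11281) + 30407) + C) - 1*(-300414) = (((-15291 + 11281) + 30407) + 44752) - 1*(-300414) = ((-4010 + 30407) + 44752) + 300414 = (26397 + 44752) + 300414 = 71149 + 300414 = 371563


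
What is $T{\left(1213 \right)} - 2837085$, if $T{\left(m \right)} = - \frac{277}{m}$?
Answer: $- \frac{3441384382}{1213} \approx -2.8371 \cdot 10^{6}$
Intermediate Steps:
$T{\left(1213 \right)} - 2837085 = - \frac{277}{1213} - 2837085 = - \frac{3441384382}{1213}$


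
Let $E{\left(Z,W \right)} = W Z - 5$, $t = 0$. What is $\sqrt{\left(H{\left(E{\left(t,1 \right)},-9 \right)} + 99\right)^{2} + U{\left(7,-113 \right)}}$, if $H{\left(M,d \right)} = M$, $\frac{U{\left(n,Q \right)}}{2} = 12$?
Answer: $2 \sqrt{2215} \approx 94.128$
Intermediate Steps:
$E{\left(Z,W \right)} = -5 + W Z$
$U{\left(n,Q \right)} = 24$ ($U{\left(n,Q \right)} = 2 \cdot 12 = 24$)
$\sqrt{\left(H{\left(E{\left(t,1 \right)},-9 \right)} + 99\right)^{2} + U{\left(7,-113 \right)}} = \sqrt{\left(\left(-5 + 1 \cdot 0\right) + 99\right)^{2} + 24} = \sqrt{\left(\left(-5 + 0\right) + 99\right)^{2} + 24} = \sqrt{\left(-5 + 99\right)^{2} + 24} = \sqrt{94^{2} + 24} = \sqrt{8836 + 24} = \sqrt{8860} = 2 \sqrt{2215}$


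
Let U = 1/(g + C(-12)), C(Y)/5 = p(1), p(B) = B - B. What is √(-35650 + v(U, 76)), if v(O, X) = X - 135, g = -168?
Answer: I*√35709 ≈ 188.97*I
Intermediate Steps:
p(B) = 0
C(Y) = 0 (C(Y) = 5*0 = 0)
U = -1/168 (U = 1/(-168 + 0) = 1/(-168) = -1/168 ≈ -0.0059524)
v(O, X) = -135 + X
√(-35650 + v(U, 76)) = √(-35650 + (-135 + 76)) = √(-35650 - 59) = √(-35709) = I*√35709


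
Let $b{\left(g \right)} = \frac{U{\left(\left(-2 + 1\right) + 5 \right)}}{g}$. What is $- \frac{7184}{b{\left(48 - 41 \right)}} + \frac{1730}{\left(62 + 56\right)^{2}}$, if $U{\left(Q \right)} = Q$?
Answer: $- \frac{87525399}{6962} \approx -12572.0$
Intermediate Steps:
$b{\left(g \right)} = \frac{4}{g}$ ($b{\left(g \right)} = \frac{\left(-2 + 1\right) + 5}{g} = \frac{-1 + 5}{g} = \frac{4}{g}$)
$- \frac{7184}{b{\left(48 - 41 \right)}} + \frac{1730}{\left(62 + 56\right)^{2}} = - \frac{7184}{4 \frac{1}{48 - 41}} + \frac{1730}{\left(62 + 56\right)^{2}} = - \frac{7184}{4 \frac{1}{48 - 41}} + \frac{1730}{118^{2}} = - \frac{7184}{4 \cdot \frac{1}{7}} + \frac{1730}{13924} = - \frac{7184}{4 \cdot \frac{1}{7}} + 1730 \cdot \frac{1}{13924} = - \frac{7184}{\frac{4}{7}} + \frac{865}{6962} = \left(-7184\right) \frac{7}{4} + \frac{865}{6962} = -12572 + \frac{865}{6962} = - \frac{87525399}{6962}$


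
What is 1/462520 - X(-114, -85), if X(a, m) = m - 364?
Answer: 207671481/462520 ≈ 449.00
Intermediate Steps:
X(a, m) = -364 + m
1/462520 - X(-114, -85) = 1/462520 - (-364 - 85) = 1/462520 - 1*(-449) = 1/462520 + 449 = 207671481/462520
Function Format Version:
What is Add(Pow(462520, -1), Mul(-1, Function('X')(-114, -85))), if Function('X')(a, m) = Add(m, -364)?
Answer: Rational(207671481, 462520) ≈ 449.00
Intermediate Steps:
Function('X')(a, m) = Add(-364, m)
Add(Pow(462520, -1), Mul(-1, Function('X')(-114, -85))) = Add(Pow(462520, -1), Mul(-1, Add(-364, -85))) = Add(Rational(1, 462520), Mul(-1, -449)) = Add(Rational(1, 462520), 449) = Rational(207671481, 462520)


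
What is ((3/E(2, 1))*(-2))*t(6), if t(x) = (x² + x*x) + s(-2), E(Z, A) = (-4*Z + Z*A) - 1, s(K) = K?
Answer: 60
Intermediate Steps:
E(Z, A) = -1 - 4*Z + A*Z (E(Z, A) = (-4*Z + A*Z) - 1 = -1 - 4*Z + A*Z)
t(x) = -2 + 2*x² (t(x) = (x² + x*x) - 2 = (x² + x²) - 2 = 2*x² - 2 = -2 + 2*x²)
((3/E(2, 1))*(-2))*t(6) = ((3/(-1 - 4*2 + 1*2))*(-2))*(-2 + 2*6²) = ((3/(-1 - 8 + 2))*(-2))*(-2 + 2*36) = ((3/(-7))*(-2))*(-2 + 72) = ((3*(-⅐))*(-2))*70 = -3/7*(-2)*70 = (6/7)*70 = 60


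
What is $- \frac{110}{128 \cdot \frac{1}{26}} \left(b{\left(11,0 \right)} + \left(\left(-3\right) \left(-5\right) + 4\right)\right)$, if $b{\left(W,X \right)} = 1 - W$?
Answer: $- \frac{6435}{32} \approx -201.09$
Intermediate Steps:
$- \frac{110}{128 \cdot \frac{1}{26}} \left(b{\left(11,0 \right)} + \left(\left(-3\right) \left(-5\right) + 4\right)\right) = - \frac{110}{128 \cdot \frac{1}{26}} \left(\left(1 - 11\right) + \left(\left(-3\right) \left(-5\right) + 4\right)\right) = - \frac{110}{128 \cdot \frac{1}{26}} \left(\left(1 - 11\right) + \left(15 + 4\right)\right) = - \frac{110}{\frac{64}{13}} \left(-10 + 19\right) = \left(-110\right) \frac{13}{64} \cdot 9 = \left(- \frac{715}{32}\right) 9 = - \frac{6435}{32}$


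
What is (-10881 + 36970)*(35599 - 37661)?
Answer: -53795518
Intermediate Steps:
(-10881 + 36970)*(35599 - 37661) = 26089*(-2062) = -53795518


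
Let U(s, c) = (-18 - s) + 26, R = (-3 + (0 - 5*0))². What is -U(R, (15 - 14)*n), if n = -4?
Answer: 1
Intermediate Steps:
R = 9 (R = (-3 + (0 + 0))² = (-3 + 0)² = (-3)² = 9)
U(s, c) = 8 - s
-U(R, (15 - 14)*n) = -(8 - 1*9) = -(8 - 9) = -1*(-1) = 1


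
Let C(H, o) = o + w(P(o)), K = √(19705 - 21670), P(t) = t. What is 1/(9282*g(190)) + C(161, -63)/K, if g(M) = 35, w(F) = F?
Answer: 1/324870 + 42*I*√1965/655 ≈ 3.0782e-6 + 2.8424*I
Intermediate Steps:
K = I*√1965 (K = √(-1965) = I*√1965 ≈ 44.328*I)
C(H, o) = 2*o (C(H, o) = o + o = 2*o)
1/(9282*g(190)) + C(161, -63)/K = 1/(9282*35) + (2*(-63))/((I*√1965)) = (1/9282)*(1/35) - (-42)*I*√1965/655 = 1/324870 + 42*I*√1965/655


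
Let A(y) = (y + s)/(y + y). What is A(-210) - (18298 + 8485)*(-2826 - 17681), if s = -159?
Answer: 76893457463/140 ≈ 5.4924e+8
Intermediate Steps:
A(y) = (-159 + y)/(2*y) (A(y) = (y - 159)/(y + y) = (-159 + y)/((2*y)) = (-159 + y)*(1/(2*y)) = (-159 + y)/(2*y))
A(-210) - (18298 + 8485)*(-2826 - 17681) = (½)*(-159 - 210)/(-210) - (18298 + 8485)*(-2826 - 17681) = (½)*(-1/210)*(-369) - 26783*(-20507) = 123/140 - 1*(-549238981) = 123/140 + 549238981 = 76893457463/140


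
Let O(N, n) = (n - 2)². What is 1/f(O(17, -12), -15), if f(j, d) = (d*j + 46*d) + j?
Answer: -1/3434 ≈ -0.00029121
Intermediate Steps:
O(N, n) = (-2 + n)²
f(j, d) = j + 46*d + d*j (f(j, d) = (46*d + d*j) + j = j + 46*d + d*j)
1/f(O(17, -12), -15) = 1/((-2 - 12)² + 46*(-15) - 15*(-2 - 12)²) = 1/((-14)² - 690 - 15*(-14)²) = 1/(196 - 690 - 15*196) = 1/(196 - 690 - 2940) = 1/(-3434) = -1/3434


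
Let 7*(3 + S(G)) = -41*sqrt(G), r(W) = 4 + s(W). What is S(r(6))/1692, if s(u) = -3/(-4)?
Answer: -1/564 - 41*sqrt(19)/23688 ≈ -0.0093176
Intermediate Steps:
s(u) = 3/4 (s(u) = -3*(-1/4) = 3/4)
r(W) = 19/4 (r(W) = 4 + 3/4 = 19/4)
S(G) = -3 - 41*sqrt(G)/7 (S(G) = -3 + (-41*sqrt(G))/7 = -3 - 41*sqrt(G)/7)
S(r(6))/1692 = (-3 - 41*sqrt(19)/14)/1692 = (-3 - 41*sqrt(19)/14)*(1/1692) = -1/564 - 41*sqrt(19)/23688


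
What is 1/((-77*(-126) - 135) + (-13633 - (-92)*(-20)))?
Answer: -1/5906 ≈ -0.00016932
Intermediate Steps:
1/((-77*(-126) - 135) + (-13633 - (-92)*(-20))) = 1/((9702 - 135) + (-13633 - 1*1840)) = 1/(9567 + (-13633 - 1840)) = 1/(9567 - 15473) = 1/(-5906) = -1/5906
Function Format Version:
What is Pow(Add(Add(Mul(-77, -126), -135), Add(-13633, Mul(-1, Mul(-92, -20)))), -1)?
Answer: Rational(-1, 5906) ≈ -0.00016932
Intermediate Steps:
Pow(Add(Add(Mul(-77, -126), -135), Add(-13633, Mul(-1, Mul(-92, -20)))), -1) = Pow(Add(Add(9702, -135), Add(-13633, Mul(-1, 1840))), -1) = Pow(Add(9567, Add(-13633, -1840)), -1) = Pow(Add(9567, -15473), -1) = Pow(-5906, -1) = Rational(-1, 5906)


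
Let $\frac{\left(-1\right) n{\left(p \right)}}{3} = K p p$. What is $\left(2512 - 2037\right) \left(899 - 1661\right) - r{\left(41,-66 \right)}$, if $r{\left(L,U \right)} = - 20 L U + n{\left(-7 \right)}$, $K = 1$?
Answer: $-415923$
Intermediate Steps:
$n{\left(p \right)} = - 3 p^{2}$ ($n{\left(p \right)} = - 3 \cdot 1 p p = - 3 p p = - 3 p^{2}$)
$r{\left(L,U \right)} = -147 - 20 L U$ ($r{\left(L,U \right)} = - 20 L U - 3 \left(-7\right)^{2} = - 20 L U - 147 = -147 - 20 L U$)
$\left(2512 - 2037\right) \left(899 - 1661\right) - r{\left(41,-66 \right)} = \left(2512 - 2037\right) \left(899 - 1661\right) - \left(-147 - 820 \left(-66\right)\right) = 475 \left(-762\right) - \left(-147 + 54120\right) = -361950 - 53973 = -415923$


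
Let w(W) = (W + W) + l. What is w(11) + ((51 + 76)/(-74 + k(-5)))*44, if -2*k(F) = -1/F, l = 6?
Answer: -35132/741 ≈ -47.412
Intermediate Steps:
k(F) = 1/(2*F) (k(F) = -(-1)/(2*F) = 1/(2*F))
w(W) = 6 + 2*W (w(W) = (W + W) + 6 = 2*W + 6 = 6 + 2*W)
w(11) + ((51 + 76)/(-74 + k(-5)))*44 = (6 + 2*11) + ((51 + 76)/(-74 + (½)/(-5)))*44 = (6 + 22) + (127/(-74 + (½)*(-⅕)))*44 = 28 + (127/(-74 - ⅒))*44 = 28 + (127/(-741/10))*44 = 28 + (127*(-10/741))*44 = 28 - 1270/741*44 = 28 - 55880/741 = -35132/741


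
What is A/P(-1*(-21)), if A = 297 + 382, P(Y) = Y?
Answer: 97/3 ≈ 32.333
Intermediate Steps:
A = 679
A/P(-1*(-21)) = 679/((-1*(-21))) = 679/21 = 679*(1/21) = 97/3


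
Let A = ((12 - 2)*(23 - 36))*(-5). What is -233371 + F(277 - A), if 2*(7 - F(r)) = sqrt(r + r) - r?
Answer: -467101/2 - I*sqrt(746)/2 ≈ -2.3355e+5 - 13.656*I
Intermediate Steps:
A = 650 (A = (10*(-13))*(-5) = -130*(-5) = 650)
F(r) = 7 + r/2 - sqrt(2)*sqrt(r)/2 (F(r) = 7 - (sqrt(r + r) - r)/2 = 7 - (sqrt(2*r) - r)/2 = 7 - (sqrt(2)*sqrt(r) - r)/2 = 7 - (-r + sqrt(2)*sqrt(r))/2 = 7 + (r/2 - sqrt(2)*sqrt(r)/2) = 7 + r/2 - sqrt(2)*sqrt(r)/2)
-233371 + F(277 - A) = -233371 + (7 + (277 - 1*650)/2 - sqrt(2)*sqrt(277 - 1*650)/2) = -233371 + (7 + (277 - 650)/2 - sqrt(2)*sqrt(277 - 650)/2) = -233371 + (7 + (1/2)*(-373) - sqrt(2)*sqrt(-373)/2) = -233371 + (7 - 373/2 - sqrt(2)*I*sqrt(373)/2) = -233371 + (7 - 373/2 - I*sqrt(746)/2) = -233371 + (-359/2 - I*sqrt(746)/2) = -467101/2 - I*sqrt(746)/2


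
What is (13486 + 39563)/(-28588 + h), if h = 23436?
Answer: -53049/5152 ≈ -10.297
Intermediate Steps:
(13486 + 39563)/(-28588 + h) = (13486 + 39563)/(-28588 + 23436) = 53049/(-5152) = 53049*(-1/5152) = -53049/5152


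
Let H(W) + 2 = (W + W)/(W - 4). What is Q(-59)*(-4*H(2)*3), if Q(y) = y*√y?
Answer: -2832*I*√59 ≈ -21753.0*I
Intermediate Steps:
Q(y) = y^(3/2)
H(W) = -2 + 2*W/(-4 + W) (H(W) = -2 + (W + W)/(W - 4) = -2 + (2*W)/(-4 + W) = -2 + 2*W/(-4 + W))
Q(-59)*(-4*H(2)*3) = (-59)^(3/2)*(-32/(-4 + 2)*3) = (-59*I*√59)*(-32/(-2)*3) = (-59*I*√59)*(-32*(-1)/2*3) = (-59*I*√59)*(-4*(-4)*3) = (-59*I*√59)*(16*3) = -59*I*√59*48 = -2832*I*√59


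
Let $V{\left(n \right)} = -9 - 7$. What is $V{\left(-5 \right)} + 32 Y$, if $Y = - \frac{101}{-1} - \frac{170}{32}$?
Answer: $3046$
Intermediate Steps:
$V{\left(n \right)} = -16$
$Y = \frac{1531}{16}$ ($Y = \left(-101\right) \left(-1\right) - \frac{85}{16} = 101 - \frac{85}{16} = \frac{1531}{16} \approx 95.688$)
$V{\left(-5 \right)} + 32 Y = -16 + 32 \cdot \frac{1531}{16} = -16 + 3062 = 3046$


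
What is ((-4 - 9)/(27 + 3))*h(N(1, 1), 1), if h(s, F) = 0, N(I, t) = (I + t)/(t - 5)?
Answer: 0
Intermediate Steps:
N(I, t) = (I + t)/(-5 + t)
((-4 - 9)/(27 + 3))*h(N(1, 1), 1) = ((-4 - 9)/(27 + 3))*0 = -13/30*0 = 0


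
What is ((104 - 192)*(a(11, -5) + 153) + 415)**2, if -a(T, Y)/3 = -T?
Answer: 254498209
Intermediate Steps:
a(T, Y) = 3*T (a(T, Y) = -(-3)*T = 3*T)
((104 - 192)*(a(11, -5) + 153) + 415)**2 = ((104 - 192)*(3*11 + 153) + 415)**2 = (-88*(33 + 153) + 415)**2 = (-88*186 + 415)**2 = (-16368 + 415)**2 = (-15953)**2 = 254498209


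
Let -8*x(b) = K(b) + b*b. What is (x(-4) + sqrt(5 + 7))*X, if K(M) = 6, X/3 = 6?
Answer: -99/2 + 36*sqrt(3) ≈ 12.854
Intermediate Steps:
X = 18 (X = 3*6 = 18)
x(b) = -3/4 - b**2/8 (x(b) = -(6 + b*b)/8 = -(6 + b**2)/8 = -3/4 - b**2/8)
(x(-4) + sqrt(5 + 7))*X = ((-3/4 - 1/8*(-4)**2) + sqrt(5 + 7))*18 = ((-3/4 - 1/8*16) + sqrt(12))*18 = ((-3/4 - 2) + 2*sqrt(3))*18 = (-11/4 + 2*sqrt(3))*18 = -99/2 + 36*sqrt(3)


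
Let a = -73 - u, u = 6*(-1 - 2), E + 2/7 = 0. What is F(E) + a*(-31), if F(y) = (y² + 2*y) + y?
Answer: 83507/49 ≈ 1704.2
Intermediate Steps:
E = -2/7 (E = -2/7 + 0 = -2/7 ≈ -0.28571)
F(y) = y² + 3*y
u = -18 (u = 6*(-3) = -18)
a = -55 (a = -73 - 1*(-18) = -73 + 18 = -55)
F(E) + a*(-31) = -2*(3 - 2/7)/7 - 55*(-31) = -2/7*19/7 + 1705 = -38/49 + 1705 = 83507/49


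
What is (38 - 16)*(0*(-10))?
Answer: 0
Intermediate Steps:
(38 - 16)*(0*(-10)) = 22*0 = 0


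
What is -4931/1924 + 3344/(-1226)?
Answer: -6239631/1179412 ≈ -5.2905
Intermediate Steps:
-4931/1924 + 3344/(-1226) = -4931*1/1924 + 3344*(-1/1226) = -4931/1924 - 1672/613 = -6239631/1179412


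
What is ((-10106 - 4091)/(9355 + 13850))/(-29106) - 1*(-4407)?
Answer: 2976508659307/675404730 ≈ 4407.0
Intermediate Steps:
((-10106 - 4091)/(9355 + 13850))/(-29106) - 1*(-4407) = -14197/23205*(-1/29106) + 4407 = 14197/675404730 + 4407 = 2976508659307/675404730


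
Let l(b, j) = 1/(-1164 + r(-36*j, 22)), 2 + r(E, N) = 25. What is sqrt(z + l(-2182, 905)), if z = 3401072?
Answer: sqrt(4427791015291)/1141 ≈ 1844.2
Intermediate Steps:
r(E, N) = 23 (r(E, N) = -2 + 25 = 23)
l(b, j) = -1/1141 (l(b, j) = 1/(-1164 + 23) = 1/(-1141) = -1/1141)
sqrt(z + l(-2182, 905)) = sqrt(3401072 - 1/1141) = sqrt(3880623151/1141) = sqrt(4427791015291)/1141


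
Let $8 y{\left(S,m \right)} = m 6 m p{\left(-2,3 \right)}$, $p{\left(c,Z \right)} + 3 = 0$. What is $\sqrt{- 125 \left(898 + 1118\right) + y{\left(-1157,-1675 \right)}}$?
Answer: $\frac{15 i \sqrt{116705}}{2} \approx 2562.2 i$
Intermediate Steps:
$p{\left(c,Z \right)} = -3$ ($p{\left(c,Z \right)} = -3 + 0 = -3$)
$y{\left(S,m \right)} = - \frac{9 m^{2}}{4}$ ($y{\left(S,m \right)} = \frac{m 6 m \left(-3\right)}{8} = \frac{6 m^{2} \left(-3\right)}{8} = \frac{\left(-18\right) m^{2}}{8} = - \frac{9 m^{2}}{4}$)
$\sqrt{- 125 \left(898 + 1118\right) + y{\left(-1157,-1675 \right)}} = \sqrt{- 125 \left(898 + 1118\right) - \frac{9 \left(-1675\right)^{2}}{4}} = \sqrt{\left(-125\right) 2016 - \frac{25250625}{4}} = \sqrt{-252000 - \frac{25250625}{4}} = \sqrt{- \frac{26258625}{4}} = \frac{15 i \sqrt{116705}}{2}$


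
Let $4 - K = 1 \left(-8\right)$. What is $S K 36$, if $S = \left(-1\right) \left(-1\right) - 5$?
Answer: $-1728$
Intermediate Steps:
$K = 12$ ($K = 4 - 1 \left(-8\right) = 4 - -8 = 4 + 8 = 12$)
$S = -4$ ($S = 1 - 5 = -4$)
$S K 36 = \left(-4\right) 12 \cdot 36 = \left(-48\right) 36 = -1728$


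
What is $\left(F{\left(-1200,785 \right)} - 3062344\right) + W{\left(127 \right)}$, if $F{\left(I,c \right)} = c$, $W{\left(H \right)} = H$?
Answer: $-3061432$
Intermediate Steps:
$\left(F{\left(-1200,785 \right)} - 3062344\right) + W{\left(127 \right)} = \left(785 - 3062344\right) + 127 = -3061559 + 127 = -3061432$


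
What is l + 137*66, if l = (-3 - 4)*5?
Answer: 9007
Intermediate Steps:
l = -35 (l = -7*5 = -35)
l + 137*66 = -35 + 137*66 = -35 + 9042 = 9007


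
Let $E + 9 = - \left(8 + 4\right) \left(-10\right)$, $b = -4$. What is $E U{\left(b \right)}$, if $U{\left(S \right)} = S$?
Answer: $-444$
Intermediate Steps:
$E = 111$ ($E = -9 - \left(8 + 4\right) \left(-10\right) = -9 - 12 \left(-10\right) = -9 - -120 = -9 + 120 = 111$)
$E U{\left(b \right)} = 111 \left(-4\right) = -444$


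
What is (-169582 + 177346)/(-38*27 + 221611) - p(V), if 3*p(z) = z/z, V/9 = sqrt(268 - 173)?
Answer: -197293/661755 ≈ -0.29814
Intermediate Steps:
V = 9*sqrt(95) (V = 9*sqrt(268 - 173) = 9*sqrt(95) ≈ 87.721)
p(z) = 1/3 (p(z) = (z/z)/3 = (1/3)*1 = 1/3)
(-169582 + 177346)/(-38*27 + 221611) - p(V) = (-169582 + 177346)/(-38*27 + 221611) - 1*1/3 = 7764/(-1026 + 221611) - 1/3 = 7764/220585 - 1/3 = -197293/661755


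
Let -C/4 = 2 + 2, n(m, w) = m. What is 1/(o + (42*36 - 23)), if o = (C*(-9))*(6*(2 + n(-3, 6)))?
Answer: 1/625 ≈ 0.0016000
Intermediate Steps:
C = -16 (C = -4*(2 + 2) = -4*4 = -16)
o = -864 (o = (-16*(-9))*(6*(2 - 3)) = 144*(6*(-1)) = 144*(-6) = -864)
1/(o + (42*36 - 23)) = 1/(-864 + (42*36 - 23)) = 1/(-864 + (1512 - 23)) = 1/(-864 + 1489) = 1/625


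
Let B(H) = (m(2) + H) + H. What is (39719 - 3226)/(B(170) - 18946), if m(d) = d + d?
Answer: -36493/18602 ≈ -1.9618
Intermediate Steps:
m(d) = 2*d
B(H) = 4 + 2*H (B(H) = (2*2 + H) + H = (4 + H) + H = 4 + 2*H)
(39719 - 3226)/(B(170) - 18946) = (39719 - 3226)/((4 + 2*170) - 18946) = 36493/((4 + 340) - 18946) = 36493/(344 - 18946) = 36493/(-18602) = 36493*(-1/18602) = -36493/18602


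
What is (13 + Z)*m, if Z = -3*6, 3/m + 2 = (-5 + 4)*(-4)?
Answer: -15/2 ≈ -7.5000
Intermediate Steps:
m = 3/2 (m = 3/(-2 + (-5 + 4)*(-4)) = 3/(-2 - 1*(-4)) = 3/(-2 + 4) = 3/2 ≈ 1.5000)
Z = -18
(13 + Z)*m = (13 - 18)*(3/2) = -5*3/2 = -15/2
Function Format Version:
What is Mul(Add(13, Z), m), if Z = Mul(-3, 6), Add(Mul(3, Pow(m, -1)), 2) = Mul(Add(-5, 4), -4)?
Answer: Rational(-15, 2) ≈ -7.5000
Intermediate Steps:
m = Rational(3, 2) (m = Mul(3, Pow(Add(-2, Mul(Add(-5, 4), -4)), -1)) = Mul(3, Pow(Add(-2, Mul(-1, -4)), -1)) = Mul(3, Pow(Add(-2, 4), -1)) = Mul(3, Pow(2, -1)) = Mul(3, Rational(1, 2)) = Rational(3, 2) ≈ 1.5000)
Z = -18
Mul(Add(13, Z), m) = Mul(Add(13, -18), Rational(3, 2)) = Mul(-5, Rational(3, 2)) = Rational(-15, 2)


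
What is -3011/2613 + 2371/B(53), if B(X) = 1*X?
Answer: 6035840/138489 ≈ 43.584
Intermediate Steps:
B(X) = X
-3011/2613 + 2371/B(53) = -3011/2613 + 2371/53 = 6035840/138489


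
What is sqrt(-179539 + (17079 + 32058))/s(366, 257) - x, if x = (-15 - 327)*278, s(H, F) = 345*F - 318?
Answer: 95076 + I*sqrt(130402)/88347 ≈ 95076.0 + 0.0040874*I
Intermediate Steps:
s(H, F) = -318 + 345*F
x = -95076 (x = -342*278 = -95076)
sqrt(-179539 + (17079 + 32058))/s(366, 257) - x = sqrt(-179539 + (17079 + 32058))/(-318 + 345*257) - 1*(-95076) = sqrt(-179539 + 49137)/(-318 + 88665) + 95076 = sqrt(-130402)/88347 + 95076 = (I*sqrt(130402))*(1/88347) + 95076 = I*sqrt(130402)/88347 + 95076 = 95076 + I*sqrt(130402)/88347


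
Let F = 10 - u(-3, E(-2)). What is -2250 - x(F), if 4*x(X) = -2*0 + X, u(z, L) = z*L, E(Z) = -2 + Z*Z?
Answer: -2254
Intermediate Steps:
E(Z) = -2 + Z²
u(z, L) = L*z
F = 16 (F = 10 - (-2 + (-2)²)*(-3) = 10 - (-2 + 4)*(-3) = 10 - 2*(-3) = 10 - 1*(-6) = 10 + 6 = 16)
x(X) = X/4 (x(X) = (-2*0 + X)/4 = (0 + X)/4 = X/4)
-2250 - x(F) = -2250 - 16/4 = -2250 - 1*4 = -2250 - 4 = -2254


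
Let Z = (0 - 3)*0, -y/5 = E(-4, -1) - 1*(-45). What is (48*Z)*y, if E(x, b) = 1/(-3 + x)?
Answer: 0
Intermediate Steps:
y = -1570/7 (y = -5*(1/(-3 - 4) - 1*(-45)) = -5*(1/(-7) + 45) = -5*(-1/7 + 45) = -5*314/7 = -1570/7 ≈ -224.29)
Z = 0 (Z = -3*0 = 0)
(48*Z)*y = (48*0)*(-1570/7) = 0*(-1570/7) = 0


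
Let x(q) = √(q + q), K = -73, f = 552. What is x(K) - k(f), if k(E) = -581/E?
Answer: 581/552 + I*√146 ≈ 1.0525 + 12.083*I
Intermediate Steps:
x(q) = √2*√q (x(q) = √(2*q) = √2*√q)
x(K) - k(f) = √2*√(-73) - (-581)/552 = √2*(I*√73) - (-581)/552 = I*√146 - 1*(-581/552) = I*√146 + 581/552 = 581/552 + I*√146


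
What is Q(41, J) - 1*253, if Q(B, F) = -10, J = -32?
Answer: -263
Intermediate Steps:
Q(41, J) - 1*253 = -10 - 1*253 = -10 - 253 = -263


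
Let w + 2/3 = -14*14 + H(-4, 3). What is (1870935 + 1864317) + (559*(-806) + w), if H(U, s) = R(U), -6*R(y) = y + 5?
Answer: 19707007/6 ≈ 3.2845e+6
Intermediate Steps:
R(y) = -⅚ - y/6 (R(y) = -(y + 5)/6 = -(5 + y)/6 = -⅚ - y/6)
H(U, s) = -⅚ - U/6
w = -1181/6 (w = -⅔ + (-14*14 + (-⅚ - ⅙*(-4))) = -⅔ + (-196 + (-⅚ + ⅔)) = -⅔ + (-196 - ⅙) = -⅔ - 1177/6 = -1181/6 ≈ -196.83)
(1870935 + 1864317) + (559*(-806) + w) = (1870935 + 1864317) + (559*(-806) - 1181/6) = 3735252 + (-450554 - 1181/6) = 3735252 - 2704505/6 = 19707007/6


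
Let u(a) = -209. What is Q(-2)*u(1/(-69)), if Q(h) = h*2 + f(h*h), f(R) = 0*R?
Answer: 836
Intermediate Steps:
f(R) = 0
Q(h) = 2*h (Q(h) = h*2 + 0 = 2*h + 0 = 2*h)
Q(-2)*u(1/(-69)) = (2*(-2))*(-209) = -4*(-209) = 836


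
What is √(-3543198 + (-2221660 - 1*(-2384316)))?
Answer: I*√3380542 ≈ 1838.6*I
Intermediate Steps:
√(-3543198 + (-2221660 - 1*(-2384316))) = √(-3543198 + (-2221660 + 2384316)) = √(-3543198 + 162656) = √(-3380542) = I*√3380542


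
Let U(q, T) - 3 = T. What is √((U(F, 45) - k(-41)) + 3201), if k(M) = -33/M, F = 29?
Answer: 2*√1365054/41 ≈ 56.993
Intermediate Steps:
U(q, T) = 3 + T
√((U(F, 45) - k(-41)) + 3201) = √(((3 + 45) - (-33)/(-41)) + 3201) = √((48 - (-33)*(-1)/41) + 3201) = √((48 - 1*33/41) + 3201) = √((48 - 33/41) + 3201) = √(1935/41 + 3201) = √(133176/41) = 2*√1365054/41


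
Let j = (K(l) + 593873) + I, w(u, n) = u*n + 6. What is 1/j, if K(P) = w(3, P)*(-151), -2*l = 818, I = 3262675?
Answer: 1/4040919 ≈ 2.4747e-7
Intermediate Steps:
l = -409 (l = -1/2*818 = -409)
w(u, n) = 6 + n*u (w(u, n) = n*u + 6 = 6 + n*u)
K(P) = -906 - 453*P (K(P) = (6 + P*3)*(-151) = (6 + 3*P)*(-151) = -906 - 453*P)
j = 4040919 (j = ((-906 - 453*(-409)) + 593873) + 3262675 = ((-906 + 185277) + 593873) + 3262675 = (184371 + 593873) + 3262675 = 778244 + 3262675 = 4040919)
1/j = 1/4040919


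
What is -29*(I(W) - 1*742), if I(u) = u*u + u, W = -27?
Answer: 1160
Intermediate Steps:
I(u) = u + u² (I(u) = u² + u = u + u²)
-29*(I(W) - 1*742) = -29*(-27*(1 - 27) - 1*742) = -29*(-27*(-26) - 742) = -29*(702 - 742) = -29*(-40) = 1160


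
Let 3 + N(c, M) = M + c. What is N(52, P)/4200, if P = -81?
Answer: -4/525 ≈ -0.0076190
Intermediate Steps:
N(c, M) = -3 + M + c (N(c, M) = -3 + (M + c) = -3 + M + c)
N(52, P)/4200 = (-3 - 81 + 52)/4200 = -32*1/4200 = -4/525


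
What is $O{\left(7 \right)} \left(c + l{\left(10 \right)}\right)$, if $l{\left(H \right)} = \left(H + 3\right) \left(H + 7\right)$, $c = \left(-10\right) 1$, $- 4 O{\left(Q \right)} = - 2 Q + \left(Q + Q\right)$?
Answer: $0$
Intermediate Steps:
$O{\left(Q \right)} = 0$ ($O{\left(Q \right)} = - \frac{- 2 Q + \left(Q + Q\right)}{4} = - \frac{- 2 Q + 2 Q}{4} = \left(- \frac{1}{4}\right) 0 = 0$)
$c = -10$
$l{\left(H \right)} = \left(3 + H\right) \left(7 + H\right)$
$O{\left(7 \right)} \left(c + l{\left(10 \right)}\right) = 0 \left(-10 + \left(21 + 10^{2} + 10 \cdot 10\right)\right) = 0 \left(-10 + \left(21 + 100 + 100\right)\right) = 0 \left(-10 + 221\right) = 0 \cdot 211 = 0$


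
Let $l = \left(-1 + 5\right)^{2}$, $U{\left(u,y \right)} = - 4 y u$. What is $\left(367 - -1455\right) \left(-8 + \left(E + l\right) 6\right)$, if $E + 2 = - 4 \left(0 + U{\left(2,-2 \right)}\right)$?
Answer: $-561176$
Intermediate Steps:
$U{\left(u,y \right)} = - 4 u y$
$E = -66$ ($E = -2 - 4 \left(0 - 8 \left(-2\right)\right) = -2 - 4 \left(0 + 16\right) = -2 - 64 = -66$)
$l = 16$ ($l = 4^{2} = 16$)
$\left(367 - -1455\right) \left(-8 + \left(E + l\right) 6\right) = \left(367 - -1455\right) \left(-8 + \left(-66 + 16\right) 6\right) = \left(367 + 1455\right) \left(-8 - 300\right) = 1822 \left(-8 - 300\right) = 1822 \left(-308\right) = -561176$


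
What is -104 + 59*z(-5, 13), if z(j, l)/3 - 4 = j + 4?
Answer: 427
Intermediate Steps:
z(j, l) = 24 + 3*j (z(j, l) = 12 + 3*(j + 4) = 12 + 3*(4 + j) = 12 + (12 + 3*j) = 24 + 3*j)
-104 + 59*z(-5, 13) = -104 + 59*(24 + 3*(-5)) = -104 + 59*(24 - 15) = -104 + 59*9 = -104 + 531 = 427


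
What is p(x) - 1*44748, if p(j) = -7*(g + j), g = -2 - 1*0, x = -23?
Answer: -44573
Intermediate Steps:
g = -2 (g = -2 + 0 = -2)
p(j) = 14 - 7*j (p(j) = -7*(-2 + j) = 14 - 7*j)
p(x) - 1*44748 = (14 - 7*(-23)) - 1*44748 = (14 + 161) - 44748 = 175 - 44748 = -44573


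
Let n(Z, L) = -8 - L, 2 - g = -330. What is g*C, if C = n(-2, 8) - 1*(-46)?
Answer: 9960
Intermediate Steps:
g = 332 (g = 2 - 1*(-330) = 2 + 330 = 332)
C = 30 (C = (-8 - 1*8) - 1*(-46) = (-8 - 8) + 46 = -16 + 46 = 30)
g*C = 332*30 = 9960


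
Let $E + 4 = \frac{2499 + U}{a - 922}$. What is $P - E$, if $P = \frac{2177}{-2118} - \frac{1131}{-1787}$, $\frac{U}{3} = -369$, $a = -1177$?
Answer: $\frac{33908597149}{7944433734} \approx 4.2682$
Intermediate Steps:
$U = -1107$ ($U = 3 \left(-369\right) = -1107$)
$E = - \frac{9788}{2099}$ ($E = -4 + \frac{2499 - 1107}{-1177 - 922} = -4 + \frac{1392}{-2099} = -4 + 1392 \left(- \frac{1}{2099}\right) = -4 - \frac{1392}{2099} = - \frac{9788}{2099} \approx -4.6632$)
$P = - \frac{1494841}{3784866}$ ($P = 2177 \left(- \frac{1}{2118}\right) - - \frac{1131}{1787} = - \frac{2177}{2118} + \frac{1131}{1787} = - \frac{1494841}{3784866} \approx -0.39495$)
$P - E = - \frac{1494841}{3784866} - - \frac{9788}{2099} = - \frac{1494841}{3784866} + \frac{9788}{2099} = \frac{33908597149}{7944433734}$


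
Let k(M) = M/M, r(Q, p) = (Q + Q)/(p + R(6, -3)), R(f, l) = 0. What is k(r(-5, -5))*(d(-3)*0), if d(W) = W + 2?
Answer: 0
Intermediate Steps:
d(W) = 2 + W
r(Q, p) = 2*Q/p (r(Q, p) = (Q + Q)/(p + 0) = (2*Q)/p = 2*Q/p)
k(M) = 1
k(r(-5, -5))*(d(-3)*0) = 1*((2 - 3)*0) = 1*(-1*0) = 1*0 = 0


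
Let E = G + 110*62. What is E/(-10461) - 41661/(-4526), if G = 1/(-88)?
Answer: 5939243969/694415128 ≈ 8.5529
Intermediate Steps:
G = -1/88 ≈ -0.011364
E = 600159/88 (E = -1/88 + 110*62 = -1/88 + 6820 = 600159/88 ≈ 6820.0)
E/(-10461) - 41661/(-4526) = (600159/88)/(-10461) - 41661/(-4526) = (600159/88)*(-1/10461) - 41661*(-1/4526) = -200053/306856 + 41661/4526 = 5939243969/694415128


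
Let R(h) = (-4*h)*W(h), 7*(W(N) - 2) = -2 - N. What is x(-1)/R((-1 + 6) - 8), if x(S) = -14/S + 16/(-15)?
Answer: 679/1350 ≈ 0.50296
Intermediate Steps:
W(N) = 12/7 - N/7 (W(N) = 2 + (-2 - N)/7 = 2 + (-2/7 - N/7) = 12/7 - N/7)
x(S) = -16/15 - 14/S (x(S) = -14/S + 16*(-1/15) = -14/S - 16/15 = -16/15 - 14/S)
R(h) = -4*h*(12/7 - h/7) (R(h) = (-4*h)*(12/7 - h/7) = -4*h*(12/7 - h/7))
x(-1)/R((-1 + 6) - 8) = (-16/15 - 14/(-1))/((4*((-1 + 6) - 8)*(-12 + ((-1 + 6) - 8))/7)) = (-16/15 - 14*(-1))/((4*(5 - 8)*(-12 + (5 - 8))/7)) = (-16/15 + 14)/(((4/7)*(-3)*(-12 - 3))) = 194/(15*(((4/7)*(-3)*(-15)))) = 194/(15*(180/7)) = (194/15)*(7/180) = 679/1350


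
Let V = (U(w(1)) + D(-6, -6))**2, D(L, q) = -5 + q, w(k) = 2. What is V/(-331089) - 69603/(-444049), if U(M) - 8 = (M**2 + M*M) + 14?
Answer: 22884485978/147019739361 ≈ 0.15566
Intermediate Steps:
U(M) = 22 + 2*M**2 (U(M) = 8 + ((M**2 + M*M) + 14) = 8 + ((M**2 + M**2) + 14) = 8 + (2*M**2 + 14) = 8 + (14 + 2*M**2) = 22 + 2*M**2)
V = 361 (V = ((22 + 2*2**2) + (-5 - 6))**2 = ((22 + 2*4) - 11)**2 = ((22 + 8) - 11)**2 = (30 - 11)**2 = 19**2 = 361)
V/(-331089) - 69603/(-444049) = 361/(-331089) - 69603/(-444049) = 361*(-1/331089) - 69603*(-1/444049) = -361/331089 + 69603/444049 = 22884485978/147019739361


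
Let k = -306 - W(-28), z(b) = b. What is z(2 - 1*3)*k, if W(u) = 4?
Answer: 310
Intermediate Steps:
k = -310 (k = -306 - 1*4 = -306 - 4 = -310)
z(2 - 1*3)*k = (2 - 1*3)*(-310) = (2 - 3)*(-310) = -1*(-310) = 310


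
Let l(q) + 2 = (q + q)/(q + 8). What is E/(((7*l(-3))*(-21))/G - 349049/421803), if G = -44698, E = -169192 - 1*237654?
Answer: 19176432433704810/39500520833 ≈ 4.8547e+5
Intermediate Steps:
E = -406846 (E = -169192 - 237654 = -406846)
l(q) = -2 + 2*q/(8 + q) (l(q) = -2 + (q + q)/(q + 8) = -2 + (2*q)/(8 + q) = -2 + 2*q/(8 + q))
E/(((7*l(-3))*(-21))/G - 349049/421803) = -406846/(((7*(-16/(8 - 3)))*(-21))/(-44698) - 349049/421803) = -406846/(((7*(-16/5))*(-21))*(-1/44698) - 349049*1/421803) = -406846/(((7*(-16*⅕))*(-21))*(-1/44698) - 349049/421803) = -406846/(((7*(-16/5))*(-21))*(-1/44698) - 349049/421803) = -406846/(-112/5*(-21)*(-1/44698) - 349049/421803) = -406846/((2352/5)*(-1/44698) - 349049/421803) = -406846/(-1176/111745 - 349049/421803) = -406846/(-39500520833/47134376235) = -406846*(-47134376235/39500520833) = 19176432433704810/39500520833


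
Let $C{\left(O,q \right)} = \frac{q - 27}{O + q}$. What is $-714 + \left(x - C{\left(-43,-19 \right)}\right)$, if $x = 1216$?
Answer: $\frac{15539}{31} \approx 501.26$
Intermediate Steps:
$C{\left(O,q \right)} = \frac{-27 + q}{O + q}$
$-714 + \left(x - C{\left(-43,-19 \right)}\right) = -714 + \left(1216 - \frac{-27 - 19}{-43 - 19}\right) = -714 + \left(1216 - \frac{1}{-62} \left(-46\right)\right) = -714 + \left(1216 - \left(- \frac{1}{62}\right) \left(-46\right)\right) = -714 + \left(1216 - \frac{23}{31}\right) = -714 + \frac{37673}{31} = \frac{15539}{31}$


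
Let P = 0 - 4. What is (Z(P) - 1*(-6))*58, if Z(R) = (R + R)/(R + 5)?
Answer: -116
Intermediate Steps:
P = -4
Z(R) = 2*R/(5 + R) (Z(R) = (2*R)/(5 + R) = 2*R/(5 + R))
(Z(P) - 1*(-6))*58 = (2*(-4)/(5 - 4) - 1*(-6))*58 = (2*(-4)/1 + 6)*58 = (2*(-4)*1 + 6)*58 = (-8 + 6)*58 = -2*58 = -116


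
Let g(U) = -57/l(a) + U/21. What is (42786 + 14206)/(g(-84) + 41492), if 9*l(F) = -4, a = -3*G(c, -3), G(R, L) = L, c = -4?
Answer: 17536/12805 ≈ 1.3695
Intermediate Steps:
a = 9 (a = -3*(-3) = 9)
l(F) = -4/9 (l(F) = (⅑)*(-4) = -4/9)
g(U) = 513/4 + U/21 (g(U) = -57/(-4/9) + U/21 = -57*(-9/4) + U*(1/21) = 513/4 + U/21)
(42786 + 14206)/(g(-84) + 41492) = (42786 + 14206)/((513/4 + (1/21)*(-84)) + 41492) = 56992/((513/4 - 4) + 41492) = 56992/(497/4 + 41492) = 56992/(166465/4) = 56992*(4/166465) = 17536/12805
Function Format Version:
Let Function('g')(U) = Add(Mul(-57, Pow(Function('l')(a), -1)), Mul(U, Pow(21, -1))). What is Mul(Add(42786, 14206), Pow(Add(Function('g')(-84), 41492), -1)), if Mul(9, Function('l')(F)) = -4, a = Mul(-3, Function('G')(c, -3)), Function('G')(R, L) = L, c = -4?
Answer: Rational(17536, 12805) ≈ 1.3695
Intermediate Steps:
a = 9 (a = Mul(-3, -3) = 9)
Function('l')(F) = Rational(-4, 9) (Function('l')(F) = Mul(Rational(1, 9), -4) = Rational(-4, 9))
Function('g')(U) = Add(Rational(513, 4), Mul(Rational(1, 21), U)) (Function('g')(U) = Add(Mul(-57, Pow(Rational(-4, 9), -1)), Mul(U, Pow(21, -1))) = Add(Mul(-57, Rational(-9, 4)), Mul(U, Rational(1, 21))) = Add(Rational(513, 4), Mul(Rational(1, 21), U)))
Mul(Add(42786, 14206), Pow(Add(Function('g')(-84), 41492), -1)) = Mul(Add(42786, 14206), Pow(Add(Add(Rational(513, 4), Mul(Rational(1, 21), -84)), 41492), -1)) = Mul(56992, Pow(Add(Add(Rational(513, 4), -4), 41492), -1)) = Mul(56992, Pow(Add(Rational(497, 4), 41492), -1)) = Mul(56992, Pow(Rational(166465, 4), -1)) = Mul(56992, Rational(4, 166465)) = Rational(17536, 12805)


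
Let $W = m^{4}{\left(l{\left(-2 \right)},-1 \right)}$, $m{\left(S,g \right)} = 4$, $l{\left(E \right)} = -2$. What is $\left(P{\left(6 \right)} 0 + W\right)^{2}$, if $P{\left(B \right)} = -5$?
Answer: $65536$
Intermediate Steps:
$W = 256$ ($W = 4^{4} = 256$)
$\left(P{\left(6 \right)} 0 + W\right)^{2} = \left(\left(-5\right) 0 + 256\right)^{2} = \left(0 + 256\right)^{2} = 256^{2} = 65536$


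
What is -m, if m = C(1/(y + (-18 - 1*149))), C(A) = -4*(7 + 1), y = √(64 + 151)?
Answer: 32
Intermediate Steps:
y = √215 ≈ 14.663
C(A) = -32 (C(A) = -4*8 = -32)
m = -32
-m = -1*(-32) = 32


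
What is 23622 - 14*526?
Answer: 16258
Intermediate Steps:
23622 - 14*526 = 23622 - 7364 = 16258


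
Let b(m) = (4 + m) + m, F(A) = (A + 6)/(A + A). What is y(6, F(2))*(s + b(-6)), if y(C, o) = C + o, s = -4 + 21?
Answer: 72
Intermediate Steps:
s = 17
F(A) = (6 + A)/(2*A) (F(A) = (6 + A)/((2*A)) = (6 + A)*(1/(2*A)) = (6 + A)/(2*A))
b(m) = 4 + 2*m
y(6, F(2))*(s + b(-6)) = (6 + (½)*(6 + 2)/2)*(17 + (4 + 2*(-6))) = (6 + (½)*(½)*8)*(17 + (4 - 12)) = (6 + 2)*(17 - 8) = 8*9 = 72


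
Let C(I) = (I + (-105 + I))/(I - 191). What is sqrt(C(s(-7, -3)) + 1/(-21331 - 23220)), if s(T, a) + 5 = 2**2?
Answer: sqrt(637092442545)/1069224 ≈ 0.74650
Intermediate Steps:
s(T, a) = -1 (s(T, a) = -5 + 2**2 = -5 + 4 = -1)
C(I) = (-105 + 2*I)/(-191 + I)
sqrt(C(s(-7, -3)) + 1/(-21331 - 23220)) = sqrt((-105 + 2*(-1))/(-191 - 1) + 1/(-21331 - 23220)) = sqrt((-105 - 2)/(-192) + 1/(-44551)) = sqrt(-1/192*(-107) - 1/44551) = sqrt(107/192 - 1/44551) = sqrt(4766765/8553792) = sqrt(637092442545)/1069224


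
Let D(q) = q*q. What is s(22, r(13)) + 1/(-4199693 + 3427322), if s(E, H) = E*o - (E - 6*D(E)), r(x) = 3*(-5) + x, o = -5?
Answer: 2141012411/772371 ≈ 2772.0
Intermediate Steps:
r(x) = -15 + x
D(q) = q²
s(E, H) = -6*E + 6*E² (s(E, H) = E*(-5) - (E - 6*E²) = -5*E + (-E + 6*E²) = -6*E + 6*E²)
s(22, r(13)) + 1/(-4199693 + 3427322) = 6*22*(-1 + 22) + 1/(-4199693 + 3427322) = 6*22*21 + 1/(-772371) = 2772 - 1/772371 = 2141012411/772371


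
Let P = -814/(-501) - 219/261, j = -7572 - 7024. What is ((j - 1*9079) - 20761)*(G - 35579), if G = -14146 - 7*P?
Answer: 10702179977160/4843 ≈ 2.2098e+9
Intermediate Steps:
j = -14596
P = 3805/4843 (P = -814*(-1/501) - 219*1/261 = 814/501 - 73/87 = 3805/4843 ≈ 0.78567)
G = -68535713/4843 (G = -14146 - 7*3805/4843 = -14146 - 1*26635/4843 = -14146 - 26635/4843 = -68535713/4843 ≈ -14152.)
((j - 1*9079) - 20761)*(G - 35579) = ((-14596 - 1*9079) - 20761)*(-68535713/4843 - 35579) = ((-14596 - 9079) - 20761)*(-240844810/4843) = (-23675 - 20761)*(-240844810/4843) = -44436*(-240844810/4843) = 10702179977160/4843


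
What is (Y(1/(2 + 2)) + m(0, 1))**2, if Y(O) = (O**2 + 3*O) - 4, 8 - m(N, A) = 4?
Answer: 169/256 ≈ 0.66016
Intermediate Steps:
m(N, A) = 4 (m(N, A) = 8 - 1*4 = 8 - 4 = 4)
Y(O) = -4 + O**2 + 3*O
(Y(1/(2 + 2)) + m(0, 1))**2 = ((-4 + (1/(2 + 2))**2 + 3/(2 + 2)) + 4)**2 = ((-4 + (1/4)**2 + 3/4) + 4)**2 = ((-4 + (1/4)**2 + 3*(1/4)) + 4)**2 = ((-4 + 1/16 + 3/4) + 4)**2 = (-51/16 + 4)**2 = (13/16)**2 = 169/256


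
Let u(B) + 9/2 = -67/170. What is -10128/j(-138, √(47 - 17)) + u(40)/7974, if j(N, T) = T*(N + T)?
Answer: 571395608/1073958255 + 38824*√30/15845 ≈ 13.953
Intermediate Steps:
u(B) = -416/85 (u(B) = -9/2 - 67/170 = -416/85)
-10128/j(-138, √(47 - 17)) + u(40)/7974 = -10128*1/((-138 + √(47 - 17))*√(47 - 17)) - 416/85/7974 = -10128*√30/(30*(-138 + √30)) - 416/85*1/7974 = -1688*√30/(5*(-138 + √30)) - 208/338895 = -208/338895 - 1688*√30/(5*(-138 + √30))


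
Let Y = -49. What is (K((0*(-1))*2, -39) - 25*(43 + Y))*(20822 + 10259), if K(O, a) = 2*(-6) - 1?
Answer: 4258097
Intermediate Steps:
K(O, a) = -13 (K(O, a) = -12 - 1 = -13)
(K((0*(-1))*2, -39) - 25*(43 + Y))*(20822 + 10259) = (-13 - 25*(43 - 49))*(20822 + 10259) = (-13 - 25*(-6))*31081 = (-13 + 150)*31081 = 137*31081 = 4258097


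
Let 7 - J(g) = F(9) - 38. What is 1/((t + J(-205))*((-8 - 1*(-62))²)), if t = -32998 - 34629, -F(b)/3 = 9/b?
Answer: -1/197060364 ≈ -5.0746e-9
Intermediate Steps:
F(b) = -27/b
t = -67627
J(g) = 48 (J(g) = 7 - (-27/9 - 38) = 7 - (-27*⅑ - 38) = 7 - (-3 - 38) = 7 - 1*(-41) = 7 + 41 = 48)
1/((t + J(-205))*((-8 - 1*(-62))²)) = 1/((-67627 + 48)*((-8 - 1*(-62))²)) = 1/((-67579)*((-8 + 62)²)) = -1/(67579*(54²)) = -1/67579/2916 = -1/67579*1/2916 = -1/197060364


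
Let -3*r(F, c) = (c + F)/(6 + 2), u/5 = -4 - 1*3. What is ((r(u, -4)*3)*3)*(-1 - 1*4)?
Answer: -585/8 ≈ -73.125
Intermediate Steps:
u = -35 (u = 5*(-4 - 1*3) = 5*(-4 - 3) = 5*(-7) = -35)
r(F, c) = -F/24 - c/24 (r(F, c) = -(c + F)/(3*(6 + 2)) = -(F + c)/(3*8) = -(F/8 + c/8)/3 = -F/24 - c/24)
((r(u, -4)*3)*3)*(-1 - 1*4) = (((-1/24*(-35) - 1/24*(-4))*3)*3)*(-1 - 1*4) = (((35/24 + ⅙)*3)*3)*(-1 - 4) = (((13/8)*3)*3)*(-5) = ((39/8)*3)*(-5) = (117/8)*(-5) = -585/8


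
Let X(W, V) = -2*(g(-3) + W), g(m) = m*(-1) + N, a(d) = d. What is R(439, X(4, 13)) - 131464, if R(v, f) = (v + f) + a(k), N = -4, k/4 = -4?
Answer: -131047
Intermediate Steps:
k = -16 (k = 4*(-4) = -16)
g(m) = -4 - m (g(m) = m*(-1) - 4 = -m - 4 = -4 - m)
X(W, V) = 2 - 2*W (X(W, V) = -2*((-4 - 1*(-3)) + W) = -2*((-4 + 3) + W) = -2*(-1 + W) = 2 - 2*W)
R(v, f) = -16 + f + v (R(v, f) = (v + f) - 16 = (f + v) - 16 = -16 + f + v)
R(439, X(4, 13)) - 131464 = (-16 + (2 - 2*4) + 439) - 131464 = (-16 + (2 - 8) + 439) - 131464 = (-16 - 6 + 439) - 131464 = 417 - 131464 = -131047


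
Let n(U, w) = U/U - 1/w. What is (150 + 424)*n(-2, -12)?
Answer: 3731/6 ≈ 621.83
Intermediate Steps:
n(U, w) = 1 - 1/w
(150 + 424)*n(-2, -12) = (150 + 424)*((-1 - 12)/(-12)) = 574*(-1/12*(-13)) = 574*(13/12) = 3731/6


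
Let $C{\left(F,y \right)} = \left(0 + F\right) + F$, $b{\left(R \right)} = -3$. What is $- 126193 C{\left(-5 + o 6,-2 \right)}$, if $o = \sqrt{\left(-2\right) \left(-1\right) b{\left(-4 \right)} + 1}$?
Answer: $1261930 - 1514316 i \sqrt{5} \approx 1.2619 \cdot 10^{6} - 3.3861 \cdot 10^{6} i$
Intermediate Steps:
$o = i \sqrt{5}$ ($o = \sqrt{\left(-2\right) \left(-1\right) \left(-3\right) + 1} = \sqrt{2 \left(-3\right) + 1} = \sqrt{-6 + 1} = \sqrt{-5} = i \sqrt{5} \approx 2.2361 i$)
$C{\left(F,y \right)} = 2 F$ ($C{\left(F,y \right)} = F + F = 2 F$)
$- 126193 C{\left(-5 + o 6,-2 \right)} = - 126193 \cdot 2 \left(-5 + i \sqrt{5} \cdot 6\right) = - 126193 \cdot 2 \left(-5 + 6 i \sqrt{5}\right) = - 126193 \left(-10 + 12 i \sqrt{5}\right) = 1261930 - 1514316 i \sqrt{5}$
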